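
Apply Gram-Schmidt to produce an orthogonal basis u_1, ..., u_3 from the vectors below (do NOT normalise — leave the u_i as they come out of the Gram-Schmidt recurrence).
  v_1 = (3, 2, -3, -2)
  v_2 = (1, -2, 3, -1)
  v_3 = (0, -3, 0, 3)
Orthogonal basis:
  u_1 = (3, 2, -3, -2)
  u_2 = (25/13, -18/13, 27/13, -21/13)
  u_3 = (243/163, -351/163, -207/163, 324/163)

Apply the Gram-Schmidt recurrence
  u_1 = v_1
  u_i = v_i − Σ_{j<i} ((v_i · u_j) / (u_j · u_j)) · u_j.

Step by step this gives:
  u_1 = (3, 2, -3, -2)
  u_2 = (25/13, -18/13, 27/13, -21/13)
  u_3 = (243/163, -351/163, -207/163, 324/163)

Orthogonality check:
  u_2 · u_1 = 0 (should be 0)
  u_3 · u_1 = 0 (should be 0)
  u_3 · u_2 = 0 (should be 0)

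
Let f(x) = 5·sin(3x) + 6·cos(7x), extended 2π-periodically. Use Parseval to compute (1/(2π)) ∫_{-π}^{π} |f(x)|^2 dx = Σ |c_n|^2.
Σ |c_n|^2 = 61/2

Expand |f|^2 and use orthogonality of {sin(nx), cos(mx)} on [-π, π]:
  ∫_{-π}^{π} sin(nx)^2 dx = π, ∫ cos(mx)^2 dx = π, and cross terms integrate to 0.
So ∫_{-π}^{π} f(x)^2 dx = 5^2 · π + 6^2 · π = (25 + 36)π.
Divide by 2π: (25 + 36)/2 = 61/2.
By Parseval, this equals Σ |c_n|^2.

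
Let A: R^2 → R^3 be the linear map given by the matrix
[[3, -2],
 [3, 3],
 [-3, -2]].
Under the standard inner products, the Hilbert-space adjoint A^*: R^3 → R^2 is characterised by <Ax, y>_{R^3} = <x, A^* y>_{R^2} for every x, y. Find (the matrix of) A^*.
A^* = A^T =
[[3, 3, -3],
 [-2, 3, -2]]

For real matrices with standard dot products, the defining identity <Ax, y> = <x, A^* y> gives (Ax)^T y = x^T (A^*) y, i.e. x^T A^T y = x^T (A^*) y. Since this holds for all x, y, we must have A^* = A^T. Therefore
A^* =
[[3, 3, -3],
 [-2, 3, -2]].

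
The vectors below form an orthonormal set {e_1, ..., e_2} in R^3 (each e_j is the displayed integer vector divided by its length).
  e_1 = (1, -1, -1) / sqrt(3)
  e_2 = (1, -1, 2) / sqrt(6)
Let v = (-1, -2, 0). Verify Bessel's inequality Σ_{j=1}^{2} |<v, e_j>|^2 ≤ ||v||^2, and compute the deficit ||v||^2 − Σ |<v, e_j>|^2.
Σ |<v, e_j>|^2 = 1/2; ||v||^2 = 5; deficit = 9/2

Write each e_j = u_j / sqrt(<u_j, u_j>) where u_j is the displayed integer vector. Then <v, e_j> = <v, u_j> / sqrt(<u_j, u_j>), so |<v, e_j>|^2 = <v, u_j>^2 / <u_j, u_j>.
Coefficients: <v, e_1> = 1/sqrt(3), <v, e_2> = 1/sqrt(6).
Square and sum: Σ |<v, e_j>|^2 = 1/2.
Compute ||v||^2 = v·v = 5.
Deficit = 5 − 1/2 = 9/2 ≥ 0, confirming Bessel's inequality. (The deficit equals ||v − Σ <v,e_j> e_j||^2, the squared distance from v to span{e_j}.)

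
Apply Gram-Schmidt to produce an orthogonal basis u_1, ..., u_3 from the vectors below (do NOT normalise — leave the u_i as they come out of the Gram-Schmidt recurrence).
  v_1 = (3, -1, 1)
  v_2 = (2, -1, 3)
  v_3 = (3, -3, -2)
Orthogonal basis:
  u_1 = (3, -1, 1)
  u_2 = (-8/11, -1/11, 23/11)
  u_3 = (-17/27, -119/54, -17/54)

Apply the Gram-Schmidt recurrence
  u_1 = v_1
  u_i = v_i − Σ_{j<i} ((v_i · u_j) / (u_j · u_j)) · u_j.

Step by step this gives:
  u_1 = (3, -1, 1)
  u_2 = (-8/11, -1/11, 23/11)
  u_3 = (-17/27, -119/54, -17/54)

Orthogonality check:
  u_2 · u_1 = 0 (should be 0)
  u_3 · u_1 = 0 (should be 0)
  u_3 · u_2 = 0 (should be 0)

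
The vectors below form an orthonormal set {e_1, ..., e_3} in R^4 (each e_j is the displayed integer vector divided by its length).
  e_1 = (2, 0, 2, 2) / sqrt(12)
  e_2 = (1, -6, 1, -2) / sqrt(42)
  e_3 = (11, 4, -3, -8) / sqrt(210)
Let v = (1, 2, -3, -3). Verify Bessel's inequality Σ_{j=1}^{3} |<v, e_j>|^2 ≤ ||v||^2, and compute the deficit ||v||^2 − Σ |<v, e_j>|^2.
Σ |<v, e_j>|^2 = 341/15; ||v||^2 = 23; deficit = 4/15

Write each e_j = u_j / sqrt(<u_j, u_j>) where u_j is the displayed integer vector. Then <v, e_j> = <v, u_j> / sqrt(<u_j, u_j>), so |<v, e_j>|^2 = <v, u_j>^2 / <u_j, u_j>.
Coefficients: <v, e_1> = -10/sqrt(12), <v, e_2> = -8/sqrt(42), <v, e_3> = 52/sqrt(210).
Square and sum: Σ |<v, e_j>|^2 = 341/15.
Compute ||v||^2 = v·v = 23.
Deficit = 23 − 341/15 = 4/15 ≥ 0, confirming Bessel's inequality. (The deficit equals ||v − Σ <v,e_j> e_j||^2, the squared distance from v to span{e_j}.)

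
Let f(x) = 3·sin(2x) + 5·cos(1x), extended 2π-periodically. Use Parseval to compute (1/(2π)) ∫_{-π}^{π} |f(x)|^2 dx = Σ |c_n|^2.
Σ |c_n|^2 = 17

Expand |f|^2 and use orthogonality of {sin(nx), cos(mx)} on [-π, π]:
  ∫_{-π}^{π} sin(nx)^2 dx = π, ∫ cos(mx)^2 dx = π, and cross terms integrate to 0.
So ∫_{-π}^{π} f(x)^2 dx = 3^2 · π + 5^2 · π = (9 + 25)π.
Divide by 2π: (9 + 25)/2 = 17.
By Parseval, this equals Σ |c_n|^2.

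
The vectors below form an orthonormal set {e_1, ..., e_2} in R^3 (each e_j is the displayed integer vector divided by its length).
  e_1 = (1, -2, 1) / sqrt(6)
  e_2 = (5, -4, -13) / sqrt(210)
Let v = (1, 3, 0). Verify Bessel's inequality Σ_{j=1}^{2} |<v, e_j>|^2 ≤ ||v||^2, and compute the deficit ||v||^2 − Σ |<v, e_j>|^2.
Σ |<v, e_j>|^2 = 22/5; ||v||^2 = 10; deficit = 28/5

Write each e_j = u_j / sqrt(<u_j, u_j>) where u_j is the displayed integer vector. Then <v, e_j> = <v, u_j> / sqrt(<u_j, u_j>), so |<v, e_j>|^2 = <v, u_j>^2 / <u_j, u_j>.
Coefficients: <v, e_1> = -5/sqrt(6), <v, e_2> = -7/sqrt(210).
Square and sum: Σ |<v, e_j>|^2 = 22/5.
Compute ||v||^2 = v·v = 10.
Deficit = 10 − 22/5 = 28/5 ≥ 0, confirming Bessel's inequality. (The deficit equals ||v − Σ <v,e_j> e_j||^2, the squared distance from v to span{e_j}.)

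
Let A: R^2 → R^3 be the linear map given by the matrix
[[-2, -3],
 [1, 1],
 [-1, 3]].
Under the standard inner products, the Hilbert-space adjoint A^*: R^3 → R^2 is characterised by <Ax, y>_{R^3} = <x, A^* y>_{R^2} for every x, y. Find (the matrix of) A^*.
A^* = A^T =
[[-2, 1, -1],
 [-3, 1, 3]]

For real matrices with standard dot products, the defining identity <Ax, y> = <x, A^* y> gives (Ax)^T y = x^T (A^*) y, i.e. x^T A^T y = x^T (A^*) y. Since this holds for all x, y, we must have A^* = A^T. Therefore
A^* =
[[-2, 1, -1],
 [-3, 1, 3]].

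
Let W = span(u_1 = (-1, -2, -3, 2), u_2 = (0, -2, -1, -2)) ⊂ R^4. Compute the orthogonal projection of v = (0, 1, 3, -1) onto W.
proj_W(v) = (12/17, 82/51, 113/51, -62/51)

Set up U = [u_1 | ... | u_2] ∈ R^(4×2). The projector onto W = col(U) is P = U (U^T U)^(-1) U^T.
Compute U^T U =
  [18, 3]
  [3, 9],
and U^T v = (-13, -3).
Solve U^T U · c = U^T v for the coefficients: c = (-12/17, -5/51). The projection is proj_W(v) = U c.
Check: (v - proj_W(v)) · u_1 = 0  (should be 0).
Check: (v - proj_W(v)) · u_2 = 0  (should be 0).
Result: proj_W(v) = (12/17, 82/51, 113/51, -62/51).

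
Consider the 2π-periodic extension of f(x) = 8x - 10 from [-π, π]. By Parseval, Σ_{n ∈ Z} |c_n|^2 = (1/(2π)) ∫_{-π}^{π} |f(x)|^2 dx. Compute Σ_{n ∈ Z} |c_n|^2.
Σ |c_n|^2 = 64π^2/3 + 100

Expand and integrate term by term over [-π, π]:
  ∫ (8x)^2 dx = 64·(2π^3/3); ∫ 2·8·(-10)·x dx = 0 (odd integrand); ∫ (-10)^2 dx = 100·2π.
So (1/(2π)) ∫_{-π}^{π} (8x - 10)^2 dx = 64π^2/3 + 100 = 64π^2/3 + 100.
Parseval ⇒ Σ |c_n|^2 = 64π^2/3 + 100.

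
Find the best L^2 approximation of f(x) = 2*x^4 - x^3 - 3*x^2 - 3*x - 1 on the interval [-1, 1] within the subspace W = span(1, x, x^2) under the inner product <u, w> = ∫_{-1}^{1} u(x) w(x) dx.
g(x) = -9*x^2/7 - 18*x/5 - 41/35

The best approximation g ∈ W is the orthogonal projection of f onto W. Writing g = a_0 + a_1 x + a_2 x^2, the coefficients solve the normal equations G · a = b where
  G_{ij} = <φ_i, φ_j> and b_i = <f, φ_i>, with φ_0 = 1, φ_1 = x, φ_2 = x^2.
G =
  [2, 0, 2/3]
  [0, 2/3, 0]
  [2/3, 0, 2/5],
b = (-16/5, -12/5, -136/105).
Solving gives a_0 = -41/35, a_1 = -18/5, a_2 = -9/7, so
  g(x) = -9*x^2/7 - 18*x/5 - 41/35.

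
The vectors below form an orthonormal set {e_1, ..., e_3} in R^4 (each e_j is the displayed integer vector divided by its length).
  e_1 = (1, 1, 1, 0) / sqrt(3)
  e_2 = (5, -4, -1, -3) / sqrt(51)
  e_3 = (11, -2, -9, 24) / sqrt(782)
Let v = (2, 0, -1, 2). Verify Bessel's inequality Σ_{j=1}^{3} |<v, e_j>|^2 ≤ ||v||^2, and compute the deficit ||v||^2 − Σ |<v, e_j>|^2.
Σ |<v, e_j>|^2 = 405/46; ||v||^2 = 9; deficit = 9/46

Write each e_j = u_j / sqrt(<u_j, u_j>) where u_j is the displayed integer vector. Then <v, e_j> = <v, u_j> / sqrt(<u_j, u_j>), so |<v, e_j>|^2 = <v, u_j>^2 / <u_j, u_j>.
Coefficients: <v, e_1> = 1/sqrt(3), <v, e_2> = 5/sqrt(51), <v, e_3> = 79/sqrt(782).
Square and sum: Σ |<v, e_j>|^2 = 405/46.
Compute ||v||^2 = v·v = 9.
Deficit = 9 − 405/46 = 9/46 ≥ 0, confirming Bessel's inequality. (The deficit equals ||v − Σ <v,e_j> e_j||^2, the squared distance from v to span{e_j}.)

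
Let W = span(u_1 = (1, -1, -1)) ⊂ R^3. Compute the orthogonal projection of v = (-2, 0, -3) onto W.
proj_W(v) = (1/3, -1/3, -1/3)

Set up U = [u_1 | ... | u_1] ∈ R^(3×1). The projector onto W = col(U) is P = U (U^T U)^(-1) U^T.
Compute U^T U =
  [3],
and U^T v = (1).
Solve U^T U · c = U^T v for the coefficients: c = (1/3). The projection is proj_W(v) = U c.
Check: (v - proj_W(v)) · u_1 = 0  (should be 0).
Result: proj_W(v) = (1/3, -1/3, -1/3).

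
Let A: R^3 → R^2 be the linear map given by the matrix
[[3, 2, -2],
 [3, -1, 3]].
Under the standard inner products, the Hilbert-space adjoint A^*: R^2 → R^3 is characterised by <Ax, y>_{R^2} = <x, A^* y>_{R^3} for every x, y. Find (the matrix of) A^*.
A^* = A^T =
[[3, 3],
 [2, -1],
 [-2, 3]]

For real matrices with standard dot products, the defining identity <Ax, y> = <x, A^* y> gives (Ax)^T y = x^T (A^*) y, i.e. x^T A^T y = x^T (A^*) y. Since this holds for all x, y, we must have A^* = A^T. Therefore
A^* =
[[3, 3],
 [2, -1],
 [-2, 3]].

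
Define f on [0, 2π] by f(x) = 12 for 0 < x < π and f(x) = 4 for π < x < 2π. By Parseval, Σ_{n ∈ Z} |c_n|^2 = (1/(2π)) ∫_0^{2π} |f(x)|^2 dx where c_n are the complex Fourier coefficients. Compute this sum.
Σ |c_n|^2 = 80

Parseval equates the L^2 energy of f (normalised by 1/(2π)) with the ℓ^2 sum of its Fourier coefficients: (1/(2π)) ∫_0^{2π} |f|^2 = Σ |c_n|^2.
Compute the left side: (1/(2π)) [∫_0^π 12^2 dx + ∫_π^{2π} 4^2 dx] = (1/(2π)) · (144π + 16π) = (144 + 16)/2 = 80.
So Σ_{n ∈ Z} |c_n|^2 = 80.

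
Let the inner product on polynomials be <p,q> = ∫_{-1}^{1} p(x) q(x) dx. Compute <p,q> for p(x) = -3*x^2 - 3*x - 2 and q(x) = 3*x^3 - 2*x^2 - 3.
<p,q> = 292/15

Expand the product: p(x)·q(x) = -9*x^5 - 3*x^4 + 13*x^2 + 9*x + 6.
∫_{-1}^{1} of each monomial x^k gives [2/(k+1) if k even, 0 if k odd]. Integrating term-by-term (or equivalently evaluating the antiderivative F(x) = -3*x^6/2 - 3*x^5/5 + 13*x^3/3 + 9*x^2/2 + 6*x at the endpoints):
  F(1) − F(−1) = 191/15 − (-101/15) = 292/15.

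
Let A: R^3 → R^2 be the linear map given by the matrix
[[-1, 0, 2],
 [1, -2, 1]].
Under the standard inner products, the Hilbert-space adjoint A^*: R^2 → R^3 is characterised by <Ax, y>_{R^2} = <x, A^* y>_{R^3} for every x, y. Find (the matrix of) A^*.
A^* = A^T =
[[-1, 1],
 [0, -2],
 [2, 1]]

For real matrices with standard dot products, the defining identity <Ax, y> = <x, A^* y> gives (Ax)^T y = x^T (A^*) y, i.e. x^T A^T y = x^T (A^*) y. Since this holds for all x, y, we must have A^* = A^T. Therefore
A^* =
[[-1, 1],
 [0, -2],
 [2, 1]].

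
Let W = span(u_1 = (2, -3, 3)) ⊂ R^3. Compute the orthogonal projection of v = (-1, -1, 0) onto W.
proj_W(v) = (1/11, -3/22, 3/22)

Set up U = [u_1 | ... | u_1] ∈ R^(3×1). The projector onto W = col(U) is P = U (U^T U)^(-1) U^T.
Compute U^T U =
  [22],
and U^T v = (1).
Solve U^T U · c = U^T v for the coefficients: c = (1/22). The projection is proj_W(v) = U c.
Check: (v - proj_W(v)) · u_1 = 0  (should be 0).
Result: proj_W(v) = (1/11, -3/22, 3/22).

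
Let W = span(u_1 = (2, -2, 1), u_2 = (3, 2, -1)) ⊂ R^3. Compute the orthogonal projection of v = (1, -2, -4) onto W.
proj_W(v) = (1, 0, 0)

Set up U = [u_1 | ... | u_2] ∈ R^(3×2). The projector onto W = col(U) is P = U (U^T U)^(-1) U^T.
Compute U^T U =
  [9, 1]
  [1, 14],
and U^T v = (2, 3).
Solve U^T U · c = U^T v for the coefficients: c = (1/5, 1/5). The projection is proj_W(v) = U c.
Check: (v - proj_W(v)) · u_1 = 0  (should be 0).
Check: (v - proj_W(v)) · u_2 = 0  (should be 0).
Result: proj_W(v) = (1, 0, 0).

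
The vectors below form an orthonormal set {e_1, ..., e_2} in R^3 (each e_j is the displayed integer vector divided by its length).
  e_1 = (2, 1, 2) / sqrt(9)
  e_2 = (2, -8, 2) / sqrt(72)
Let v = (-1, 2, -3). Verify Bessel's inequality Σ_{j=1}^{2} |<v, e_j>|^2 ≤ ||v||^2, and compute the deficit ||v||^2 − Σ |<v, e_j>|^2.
Σ |<v, e_j>|^2 = 12; ||v||^2 = 14; deficit = 2

Write each e_j = u_j / sqrt(<u_j, u_j>) where u_j is the displayed integer vector. Then <v, e_j> = <v, u_j> / sqrt(<u_j, u_j>), so |<v, e_j>|^2 = <v, u_j>^2 / <u_j, u_j>.
Coefficients: <v, e_1> = -6/sqrt(9), <v, e_2> = -24/sqrt(72).
Square and sum: Σ |<v, e_j>|^2 = 12.
Compute ||v||^2 = v·v = 14.
Deficit = 14 − 12 = 2 ≥ 0, confirming Bessel's inequality. (The deficit equals ||v − Σ <v,e_j> e_j||^2, the squared distance from v to span{e_j}.)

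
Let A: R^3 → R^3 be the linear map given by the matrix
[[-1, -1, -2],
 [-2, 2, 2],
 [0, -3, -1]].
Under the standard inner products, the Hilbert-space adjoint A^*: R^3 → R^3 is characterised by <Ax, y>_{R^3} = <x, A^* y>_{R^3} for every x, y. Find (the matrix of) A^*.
A^* = A^T =
[[-1, -2, 0],
 [-1, 2, -3],
 [-2, 2, -1]]

For real matrices with standard dot products, the defining identity <Ax, y> = <x, A^* y> gives (Ax)^T y = x^T (A^*) y, i.e. x^T A^T y = x^T (A^*) y. Since this holds for all x, y, we must have A^* = A^T. Therefore
A^* =
[[-1, -2, 0],
 [-1, 2, -3],
 [-2, 2, -1]].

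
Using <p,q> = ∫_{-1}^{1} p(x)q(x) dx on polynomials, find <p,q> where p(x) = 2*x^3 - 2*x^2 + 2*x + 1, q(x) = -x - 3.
<p,q> = -62/15

Expand the product: p(x)·q(x) = -2*x^4 - 4*x^3 + 4*x^2 - 7*x - 3.
∫_{-1}^{1} of each monomial x^k gives [2/(k+1) if k even, 0 if k odd]. Integrating term-by-term (or equivalently evaluating the antiderivative F(x) = -2*x^5/5 - x^4 + 4*x^3/3 - 7*x^2/2 - 3*x at the endpoints):
  F(1) − F(−1) = -197/30 − (-73/30) = -62/15.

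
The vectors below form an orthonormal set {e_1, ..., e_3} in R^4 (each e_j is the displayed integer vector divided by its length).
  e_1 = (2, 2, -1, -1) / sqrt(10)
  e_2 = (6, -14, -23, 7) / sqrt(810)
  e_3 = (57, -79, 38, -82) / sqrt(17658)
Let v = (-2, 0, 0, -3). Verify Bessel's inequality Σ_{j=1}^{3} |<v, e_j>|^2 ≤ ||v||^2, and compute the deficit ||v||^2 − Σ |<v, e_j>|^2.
Σ |<v, e_j>|^2 = 265/109; ||v||^2 = 13; deficit = 1152/109

Write each e_j = u_j / sqrt(<u_j, u_j>) where u_j is the displayed integer vector. Then <v, e_j> = <v, u_j> / sqrt(<u_j, u_j>), so |<v, e_j>|^2 = <v, u_j>^2 / <u_j, u_j>.
Coefficients: <v, e_1> = -1/sqrt(10), <v, e_2> = -33/sqrt(810), <v, e_3> = 132/sqrt(17658).
Square and sum: Σ |<v, e_j>|^2 = 265/109.
Compute ||v||^2 = v·v = 13.
Deficit = 13 − 265/109 = 1152/109 ≥ 0, confirming Bessel's inequality. (The deficit equals ||v − Σ <v,e_j> e_j||^2, the squared distance from v to span{e_j}.)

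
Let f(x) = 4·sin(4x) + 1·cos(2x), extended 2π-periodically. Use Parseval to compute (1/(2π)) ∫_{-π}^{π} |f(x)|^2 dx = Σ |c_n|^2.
Σ |c_n|^2 = 17/2

Expand |f|^2 and use orthogonality of {sin(nx), cos(mx)} on [-π, π]:
  ∫_{-π}^{π} sin(nx)^2 dx = π, ∫ cos(mx)^2 dx = π, and cross terms integrate to 0.
So ∫_{-π}^{π} f(x)^2 dx = 4^2 · π + 1^2 · π = (16 + 1)π.
Divide by 2π: (16 + 1)/2 = 17/2.
By Parseval, this equals Σ |c_n|^2.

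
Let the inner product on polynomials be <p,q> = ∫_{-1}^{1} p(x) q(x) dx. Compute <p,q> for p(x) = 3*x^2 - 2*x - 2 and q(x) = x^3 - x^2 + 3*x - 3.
<p,q> = 4/3

Expand the product: p(x)·q(x) = 3*x^5 - 5*x^4 + 9*x^3 - 13*x^2 + 6.
∫_{-1}^{1} of each monomial x^k gives [2/(k+1) if k even, 0 if k odd]. Integrating term-by-term (or equivalently evaluating the antiderivative F(x) = x^6/2 - x^5 + 9*x^4/4 - 13*x^3/3 + 6*x at the endpoints):
  F(1) − F(−1) = 41/12 − (25/12) = 4/3.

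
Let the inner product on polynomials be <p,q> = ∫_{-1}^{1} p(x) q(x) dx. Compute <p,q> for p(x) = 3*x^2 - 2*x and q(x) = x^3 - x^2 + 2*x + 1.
<p,q> = -8/3

Expand the product: p(x)·q(x) = 3*x^5 - 5*x^4 + 8*x^3 - x^2 - 2*x.
∫_{-1}^{1} of each monomial x^k gives [2/(k+1) if k even, 0 if k odd]. Integrating term-by-term (or equivalently evaluating the antiderivative F(x) = x^6/2 - x^5 + 2*x^4 - x^3/3 - x^2 at the endpoints):
  F(1) − F(−1) = 1/6 − (17/6) = -8/3.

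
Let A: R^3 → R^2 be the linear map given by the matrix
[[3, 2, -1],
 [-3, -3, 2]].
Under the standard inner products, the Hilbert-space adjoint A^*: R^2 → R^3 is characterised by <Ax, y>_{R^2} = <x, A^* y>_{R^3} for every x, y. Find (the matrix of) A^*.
A^* = A^T =
[[3, -3],
 [2, -3],
 [-1, 2]]

For real matrices with standard dot products, the defining identity <Ax, y> = <x, A^* y> gives (Ax)^T y = x^T (A^*) y, i.e. x^T A^T y = x^T (A^*) y. Since this holds for all x, y, we must have A^* = A^T. Therefore
A^* =
[[3, -3],
 [2, -3],
 [-1, 2]].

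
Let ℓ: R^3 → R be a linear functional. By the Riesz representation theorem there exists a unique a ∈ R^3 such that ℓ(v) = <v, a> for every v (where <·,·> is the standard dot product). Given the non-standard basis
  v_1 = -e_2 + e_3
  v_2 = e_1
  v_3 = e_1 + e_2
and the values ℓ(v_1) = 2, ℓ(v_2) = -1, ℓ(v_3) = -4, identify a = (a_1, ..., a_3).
a = (-1, -3, -1)

Write a = (a_1, ..., a_3) in the standard basis. For each basis vector v_i, ℓ(v_i) = <v_i, a> is a linear equation in the a_j's. Collect the n equations into a matrix system V a = ℓ, where row i of V is v_i (expressed in the standard basis). Since V is invertible (lower-triangular with 1s on the diagonal, up to permutation), solve by back-substitution:
  V =
[[0, -1, 1],
 [1, 0, 0],
 [1, 1, 0]]
  V a = (2, -1, -4)
Solving gives a = (-1, -3, -1).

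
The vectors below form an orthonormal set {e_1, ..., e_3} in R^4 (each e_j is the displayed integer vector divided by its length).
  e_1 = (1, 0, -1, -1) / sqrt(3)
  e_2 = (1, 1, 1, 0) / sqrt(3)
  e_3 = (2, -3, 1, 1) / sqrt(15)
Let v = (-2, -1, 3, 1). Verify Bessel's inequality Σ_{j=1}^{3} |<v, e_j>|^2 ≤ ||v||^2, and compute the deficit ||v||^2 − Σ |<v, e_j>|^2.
Σ |<v, e_j>|^2 = 63/5; ||v||^2 = 15; deficit = 12/5

Write each e_j = u_j / sqrt(<u_j, u_j>) where u_j is the displayed integer vector. Then <v, e_j> = <v, u_j> / sqrt(<u_j, u_j>), so |<v, e_j>|^2 = <v, u_j>^2 / <u_j, u_j>.
Coefficients: <v, e_1> = -6/sqrt(3), <v, e_2> = 0/sqrt(3), <v, e_3> = 3/sqrt(15).
Square and sum: Σ |<v, e_j>|^2 = 63/5.
Compute ||v||^2 = v·v = 15.
Deficit = 15 − 63/5 = 12/5 ≥ 0, confirming Bessel's inequality. (The deficit equals ||v − Σ <v,e_j> e_j||^2, the squared distance from v to span{e_j}.)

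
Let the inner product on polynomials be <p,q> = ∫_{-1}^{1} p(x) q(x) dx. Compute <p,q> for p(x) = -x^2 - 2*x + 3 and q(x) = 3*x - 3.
<p,q> = -20

Expand the product: p(x)·q(x) = -3*x^3 - 3*x^2 + 15*x - 9.
∫_{-1}^{1} of each monomial x^k gives [2/(k+1) if k even, 0 if k odd]. Integrating term-by-term (or equivalently evaluating the antiderivative F(x) = -3*x^4/4 - x^3 + 15*x^2/2 - 9*x at the endpoints):
  F(1) − F(−1) = -13/4 − (67/4) = -20.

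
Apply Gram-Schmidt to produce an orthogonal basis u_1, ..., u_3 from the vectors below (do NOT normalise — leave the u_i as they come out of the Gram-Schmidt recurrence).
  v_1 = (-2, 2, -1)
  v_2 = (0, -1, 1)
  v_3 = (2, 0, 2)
Orthogonal basis:
  u_1 = (-2, 2, -1)
  u_2 = (-2/3, -1/3, 2/3)
  u_3 = (2/3, 4/3, 4/3)

Apply the Gram-Schmidt recurrence
  u_1 = v_1
  u_i = v_i − Σ_{j<i} ((v_i · u_j) / (u_j · u_j)) · u_j.

Step by step this gives:
  u_1 = (-2, 2, -1)
  u_2 = (-2/3, -1/3, 2/3)
  u_3 = (2/3, 4/3, 4/3)

Orthogonality check:
  u_2 · u_1 = 0 (should be 0)
  u_3 · u_1 = 0 (should be 0)
  u_3 · u_2 = 0 (should be 0)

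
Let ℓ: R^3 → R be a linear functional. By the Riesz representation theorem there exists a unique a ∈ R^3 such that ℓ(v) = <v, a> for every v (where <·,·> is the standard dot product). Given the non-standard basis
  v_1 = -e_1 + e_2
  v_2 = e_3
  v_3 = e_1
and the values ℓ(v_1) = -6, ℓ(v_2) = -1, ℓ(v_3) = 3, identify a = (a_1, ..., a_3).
a = (3, -3, -1)

Write a = (a_1, ..., a_3) in the standard basis. For each basis vector v_i, ℓ(v_i) = <v_i, a> is a linear equation in the a_j's. Collect the n equations into a matrix system V a = ℓ, where row i of V is v_i (expressed in the standard basis). Since V is invertible (lower-triangular with 1s on the diagonal, up to permutation), solve by back-substitution:
  V =
[[-1, 1, 0],
 [0, 0, 1],
 [1, 0, 0]]
  V a = (-6, -1, 3)
Solving gives a = (3, -3, -1).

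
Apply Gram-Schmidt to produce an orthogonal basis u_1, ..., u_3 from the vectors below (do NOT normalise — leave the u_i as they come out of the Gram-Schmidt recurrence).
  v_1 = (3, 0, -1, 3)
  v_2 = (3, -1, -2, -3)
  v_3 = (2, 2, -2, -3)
Orthogonal basis:
  u_1 = (3, 0, -1, 3)
  u_2 = (51/19, -1, -36/19, -63/19)
  u_3 = (62/433, 1191/433, -273/433, -153/433)

Apply the Gram-Schmidt recurrence
  u_1 = v_1
  u_i = v_i − Σ_{j<i} ((v_i · u_j) / (u_j · u_j)) · u_j.

Step by step this gives:
  u_1 = (3, 0, -1, 3)
  u_2 = (51/19, -1, -36/19, -63/19)
  u_3 = (62/433, 1191/433, -273/433, -153/433)

Orthogonality check:
  u_2 · u_1 = 0 (should be 0)
  u_3 · u_1 = 0 (should be 0)
  u_3 · u_2 = 0 (should be 0)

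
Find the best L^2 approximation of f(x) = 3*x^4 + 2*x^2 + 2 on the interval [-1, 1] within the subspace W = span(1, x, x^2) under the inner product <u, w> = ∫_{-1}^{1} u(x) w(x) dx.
g(x) = 32*x^2/7 + 61/35

The best approximation g ∈ W is the orthogonal projection of f onto W. Writing g = a_0 + a_1 x + a_2 x^2, the coefficients solve the normal equations G · a = b where
  G_{ij} = <φ_i, φ_j> and b_i = <f, φ_i>, with φ_0 = 1, φ_1 = x, φ_2 = x^2.
G =
  [2, 0, 2/3]
  [0, 2/3, 0]
  [2/3, 0, 2/5],
b = (98/15, 0, 314/105).
Solving gives a_0 = 61/35, a_1 = 0, a_2 = 32/7, so
  g(x) = 32*x^2/7 + 61/35.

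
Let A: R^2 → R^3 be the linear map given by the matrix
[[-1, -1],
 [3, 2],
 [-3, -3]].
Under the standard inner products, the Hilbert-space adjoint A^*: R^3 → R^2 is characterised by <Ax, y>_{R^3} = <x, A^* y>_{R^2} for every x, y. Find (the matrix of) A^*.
A^* = A^T =
[[-1, 3, -3],
 [-1, 2, -3]]

For real matrices with standard dot products, the defining identity <Ax, y> = <x, A^* y> gives (Ax)^T y = x^T (A^*) y, i.e. x^T A^T y = x^T (A^*) y. Since this holds for all x, y, we must have A^* = A^T. Therefore
A^* =
[[-1, 3, -3],
 [-1, 2, -3]].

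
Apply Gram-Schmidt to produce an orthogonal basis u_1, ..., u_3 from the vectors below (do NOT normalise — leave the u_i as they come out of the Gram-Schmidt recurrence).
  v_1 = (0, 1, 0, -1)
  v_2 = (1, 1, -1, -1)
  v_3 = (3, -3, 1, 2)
Orthogonal basis:
  u_1 = (0, 1, 0, -1)
  u_2 = (1, 0, -1, 0)
  u_3 = (2, -1/2, 2, -1/2)

Apply the Gram-Schmidt recurrence
  u_1 = v_1
  u_i = v_i − Σ_{j<i} ((v_i · u_j) / (u_j · u_j)) · u_j.

Step by step this gives:
  u_1 = (0, 1, 0, -1)
  u_2 = (1, 0, -1, 0)
  u_3 = (2, -1/2, 2, -1/2)

Orthogonality check:
  u_2 · u_1 = 0 (should be 0)
  u_3 · u_1 = 0 (should be 0)
  u_3 · u_2 = 0 (should be 0)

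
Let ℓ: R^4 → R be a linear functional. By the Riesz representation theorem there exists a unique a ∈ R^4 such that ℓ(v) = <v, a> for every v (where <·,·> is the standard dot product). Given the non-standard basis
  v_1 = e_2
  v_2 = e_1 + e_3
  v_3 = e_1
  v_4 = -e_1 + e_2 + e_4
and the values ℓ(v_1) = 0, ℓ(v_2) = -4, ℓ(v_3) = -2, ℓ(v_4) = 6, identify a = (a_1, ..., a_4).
a = (-2, 0, -2, 4)

Write a = (a_1, ..., a_4) in the standard basis. For each basis vector v_i, ℓ(v_i) = <v_i, a> is a linear equation in the a_j's. Collect the n equations into a matrix system V a = ℓ, where row i of V is v_i (expressed in the standard basis). Since V is invertible (lower-triangular with 1s on the diagonal, up to permutation), solve by back-substitution:
  V =
[[0, 1, 0, 0],
 [1, 0, 1, 0],
 [1, 0, 0, 0],
 [-1, 1, 0, 1]]
  V a = (0, -4, -2, 6)
Solving gives a = (-2, 0, -2, 4).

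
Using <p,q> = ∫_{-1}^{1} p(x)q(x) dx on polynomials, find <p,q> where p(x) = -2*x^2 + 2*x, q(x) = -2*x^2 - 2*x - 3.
<p,q> = 44/15

Expand the product: p(x)·q(x) = 4*x^4 + 2*x^2 - 6*x.
∫_{-1}^{1} of each monomial x^k gives [2/(k+1) if k even, 0 if k odd]. Integrating term-by-term (or equivalently evaluating the antiderivative F(x) = 4*x^5/5 + 2*x^3/3 - 3*x^2 at the endpoints):
  F(1) − F(−1) = -23/15 − (-67/15) = 44/15.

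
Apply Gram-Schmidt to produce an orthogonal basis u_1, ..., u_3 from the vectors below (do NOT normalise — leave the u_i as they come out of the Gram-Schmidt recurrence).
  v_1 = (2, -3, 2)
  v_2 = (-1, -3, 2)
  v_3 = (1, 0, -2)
Orthogonal basis:
  u_1 = (2, -3, 2)
  u_2 = (-39/17, -18/17, 12/17)
  u_3 = (0, -12/13, -18/13)

Apply the Gram-Schmidt recurrence
  u_1 = v_1
  u_i = v_i − Σ_{j<i} ((v_i · u_j) / (u_j · u_j)) · u_j.

Step by step this gives:
  u_1 = (2, -3, 2)
  u_2 = (-39/17, -18/17, 12/17)
  u_3 = (0, -12/13, -18/13)

Orthogonality check:
  u_2 · u_1 = 0 (should be 0)
  u_3 · u_1 = 0 (should be 0)
  u_3 · u_2 = 0 (should be 0)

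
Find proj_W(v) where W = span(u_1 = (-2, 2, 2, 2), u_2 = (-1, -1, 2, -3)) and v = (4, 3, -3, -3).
proj_W(v) = (132/59, -86/59, -155/59, -40/59)

Set up U = [u_1 | ... | u_2] ∈ R^(4×2). The projector onto W = col(U) is P = U (U^T U)^(-1) U^T.
Compute U^T U =
  [16, -2]
  [-2, 15],
and U^T v = (-14, -4).
Solve U^T U · c = U^T v for the coefficients: c = (-109/118, -23/59). The projection is proj_W(v) = U c.
Check: (v - proj_W(v)) · u_1 = 0  (should be 0).
Check: (v - proj_W(v)) · u_2 = 0  (should be 0).
Result: proj_W(v) = (132/59, -86/59, -155/59, -40/59).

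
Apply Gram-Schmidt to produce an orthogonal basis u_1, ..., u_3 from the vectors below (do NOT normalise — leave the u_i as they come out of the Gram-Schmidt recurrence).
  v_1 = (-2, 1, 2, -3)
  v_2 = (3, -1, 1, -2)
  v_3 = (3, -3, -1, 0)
Orthogonal basis:
  u_1 = (-2, 1, 2, -3)
  u_2 = (28/9, -19/18, 8/9, -11/6)
  u_3 = (-172/269, -422/269, -126/269, -110/269)

Apply the Gram-Schmidt recurrence
  u_1 = v_1
  u_i = v_i − Σ_{j<i} ((v_i · u_j) / (u_j · u_j)) · u_j.

Step by step this gives:
  u_1 = (-2, 1, 2, -3)
  u_2 = (28/9, -19/18, 8/9, -11/6)
  u_3 = (-172/269, -422/269, -126/269, -110/269)

Orthogonality check:
  u_2 · u_1 = 0 (should be 0)
  u_3 · u_1 = 0 (should be 0)
  u_3 · u_2 = 0 (should be 0)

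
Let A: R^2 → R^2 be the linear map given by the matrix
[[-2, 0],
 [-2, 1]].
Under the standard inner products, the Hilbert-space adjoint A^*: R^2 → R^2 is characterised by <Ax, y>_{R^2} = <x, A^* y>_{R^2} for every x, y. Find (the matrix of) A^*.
A^* = A^T =
[[-2, -2],
 [0, 1]]

For real matrices with standard dot products, the defining identity <Ax, y> = <x, A^* y> gives (Ax)^T y = x^T (A^*) y, i.e. x^T A^T y = x^T (A^*) y. Since this holds for all x, y, we must have A^* = A^T. Therefore
A^* =
[[-2, -2],
 [0, 1]].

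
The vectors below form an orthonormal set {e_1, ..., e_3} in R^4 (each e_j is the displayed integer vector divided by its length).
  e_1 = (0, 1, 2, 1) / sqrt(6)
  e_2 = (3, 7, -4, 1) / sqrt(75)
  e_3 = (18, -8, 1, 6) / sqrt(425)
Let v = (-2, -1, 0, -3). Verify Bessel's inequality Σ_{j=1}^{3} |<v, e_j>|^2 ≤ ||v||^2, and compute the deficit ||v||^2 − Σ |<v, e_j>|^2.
Σ |<v, e_j>|^2 = 188/17; ||v||^2 = 14; deficit = 50/17

Write each e_j = u_j / sqrt(<u_j, u_j>) where u_j is the displayed integer vector. Then <v, e_j> = <v, u_j> / sqrt(<u_j, u_j>), so |<v, e_j>|^2 = <v, u_j>^2 / <u_j, u_j>.
Coefficients: <v, e_1> = -4/sqrt(6), <v, e_2> = -16/sqrt(75), <v, e_3> = -46/sqrt(425).
Square and sum: Σ |<v, e_j>|^2 = 188/17.
Compute ||v||^2 = v·v = 14.
Deficit = 14 − 188/17 = 50/17 ≥ 0, confirming Bessel's inequality. (The deficit equals ||v − Σ <v,e_j> e_j||^2, the squared distance from v to span{e_j}.)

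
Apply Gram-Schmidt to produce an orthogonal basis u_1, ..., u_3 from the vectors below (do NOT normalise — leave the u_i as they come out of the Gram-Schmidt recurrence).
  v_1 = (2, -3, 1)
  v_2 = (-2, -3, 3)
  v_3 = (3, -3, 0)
Orthogonal basis:
  u_1 = (2, -3, 1)
  u_2 = (-22/7, -9/7, 17/7)
  u_3 = (-9/61, -12/61, -18/61)

Apply the Gram-Schmidt recurrence
  u_1 = v_1
  u_i = v_i − Σ_{j<i} ((v_i · u_j) / (u_j · u_j)) · u_j.

Step by step this gives:
  u_1 = (2, -3, 1)
  u_2 = (-22/7, -9/7, 17/7)
  u_3 = (-9/61, -12/61, -18/61)

Orthogonality check:
  u_2 · u_1 = 0 (should be 0)
  u_3 · u_1 = 0 (should be 0)
  u_3 · u_2 = 0 (should be 0)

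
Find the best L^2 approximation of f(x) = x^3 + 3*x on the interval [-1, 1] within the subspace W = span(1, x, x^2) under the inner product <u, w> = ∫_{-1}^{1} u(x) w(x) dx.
g(x) = 18*x/5

The best approximation g ∈ W is the orthogonal projection of f onto W. Writing g = a_0 + a_1 x + a_2 x^2, the coefficients solve the normal equations G · a = b where
  G_{ij} = <φ_i, φ_j> and b_i = <f, φ_i>, with φ_0 = 1, φ_1 = x, φ_2 = x^2.
G =
  [2, 0, 2/3]
  [0, 2/3, 0]
  [2/3, 0, 2/5],
b = (0, 12/5, 0).
Solving gives a_0 = 0, a_1 = 18/5, a_2 = 0, so
  g(x) = 18*x/5.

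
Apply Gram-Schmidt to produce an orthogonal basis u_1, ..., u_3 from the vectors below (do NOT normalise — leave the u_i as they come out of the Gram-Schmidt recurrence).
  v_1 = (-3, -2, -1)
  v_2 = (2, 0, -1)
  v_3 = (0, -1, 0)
Orthogonal basis:
  u_1 = (-3, -2, -1)
  u_2 = (13/14, -5/7, -19/14)
  u_3 = (2/9, -5/9, 4/9)

Apply the Gram-Schmidt recurrence
  u_1 = v_1
  u_i = v_i − Σ_{j<i} ((v_i · u_j) / (u_j · u_j)) · u_j.

Step by step this gives:
  u_1 = (-3, -2, -1)
  u_2 = (13/14, -5/7, -19/14)
  u_3 = (2/9, -5/9, 4/9)

Orthogonality check:
  u_2 · u_1 = 0 (should be 0)
  u_3 · u_1 = 0 (should be 0)
  u_3 · u_2 = 0 (should be 0)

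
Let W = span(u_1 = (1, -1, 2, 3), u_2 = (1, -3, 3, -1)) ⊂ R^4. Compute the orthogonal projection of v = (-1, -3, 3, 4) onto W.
proj_W(v) = (364/251, -474/251, 783/251, 872/251)

Set up U = [u_1 | ... | u_2] ∈ R^(4×2). The projector onto W = col(U) is P = U (U^T U)^(-1) U^T.
Compute U^T U =
  [15, 7]
  [7, 20],
and U^T v = (20, 13).
Solve U^T U · c = U^T v for the coefficients: c = (309/251, 55/251). The projection is proj_W(v) = U c.
Check: (v - proj_W(v)) · u_1 = 0  (should be 0).
Check: (v - proj_W(v)) · u_2 = 0  (should be 0).
Result: proj_W(v) = (364/251, -474/251, 783/251, 872/251).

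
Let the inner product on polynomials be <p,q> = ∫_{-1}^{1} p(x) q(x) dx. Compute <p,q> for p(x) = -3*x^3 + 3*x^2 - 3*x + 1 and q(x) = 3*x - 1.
<p,q> = -68/5

Expand the product: p(x)·q(x) = -9*x^4 + 12*x^3 - 12*x^2 + 6*x - 1.
∫_{-1}^{1} of each monomial x^k gives [2/(k+1) if k even, 0 if k odd]. Integrating term-by-term (or equivalently evaluating the antiderivative F(x) = -9*x^5/5 + 3*x^4 - 4*x^3 + 3*x^2 - x at the endpoints):
  F(1) − F(−1) = -4/5 − (64/5) = -68/5.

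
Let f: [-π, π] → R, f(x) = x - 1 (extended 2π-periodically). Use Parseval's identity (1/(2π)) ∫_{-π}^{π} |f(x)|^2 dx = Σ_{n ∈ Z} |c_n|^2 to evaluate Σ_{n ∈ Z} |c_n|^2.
Σ |c_n|^2 = π^2/3 + 1

Expand and integrate term by term over [-π, π]:
  ∫ (x)^2 dx = 1·(2π^3/3); ∫ 2·1·(-1)·x dx = 0 (odd integrand); ∫ (-1)^2 dx = 1·2π.
So (1/(2π)) ∫_{-π}^{π} (x - 1)^2 dx = 1π^2/3 + 1 = π^2/3 + 1.
Parseval ⇒ Σ |c_n|^2 = π^2/3 + 1.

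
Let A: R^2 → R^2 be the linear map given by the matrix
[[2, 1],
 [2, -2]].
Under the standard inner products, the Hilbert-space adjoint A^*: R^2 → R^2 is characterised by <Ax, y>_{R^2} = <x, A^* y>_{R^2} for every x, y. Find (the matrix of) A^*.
A^* = A^T =
[[2, 2],
 [1, -2]]

For real matrices with standard dot products, the defining identity <Ax, y> = <x, A^* y> gives (Ax)^T y = x^T (A^*) y, i.e. x^T A^T y = x^T (A^*) y. Since this holds for all x, y, we must have A^* = A^T. Therefore
A^* =
[[2, 2],
 [1, -2]].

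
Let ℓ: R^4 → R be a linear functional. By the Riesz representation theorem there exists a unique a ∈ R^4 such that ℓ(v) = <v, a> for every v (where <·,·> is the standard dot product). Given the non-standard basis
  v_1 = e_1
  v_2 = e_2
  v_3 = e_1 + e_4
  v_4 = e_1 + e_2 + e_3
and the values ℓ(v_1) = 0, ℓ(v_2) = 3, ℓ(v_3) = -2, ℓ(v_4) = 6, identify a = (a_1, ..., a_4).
a = (0, 3, 3, -2)

Write a = (a_1, ..., a_4) in the standard basis. For each basis vector v_i, ℓ(v_i) = <v_i, a> is a linear equation in the a_j's. Collect the n equations into a matrix system V a = ℓ, where row i of V is v_i (expressed in the standard basis). Since V is invertible (lower-triangular with 1s on the diagonal, up to permutation), solve by back-substitution:
  V =
[[1, 0, 0, 0],
 [0, 1, 0, 0],
 [1, 0, 0, 1],
 [1, 1, 1, 0]]
  V a = (0, 3, -2, 6)
Solving gives a = (0, 3, 3, -2).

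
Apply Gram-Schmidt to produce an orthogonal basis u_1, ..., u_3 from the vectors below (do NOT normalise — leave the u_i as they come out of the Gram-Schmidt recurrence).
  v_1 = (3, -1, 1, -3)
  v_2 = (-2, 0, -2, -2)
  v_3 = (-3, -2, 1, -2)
Orthogonal basis:
  u_1 = (3, -1, 1, -3)
  u_2 = (-17/10, -1/10, -19/10, -23/10)
  u_3 = (-109/59, -114/59, 135/59, -26/59)

Apply the Gram-Schmidt recurrence
  u_1 = v_1
  u_i = v_i − Σ_{j<i} ((v_i · u_j) / (u_j · u_j)) · u_j.

Step by step this gives:
  u_1 = (3, -1, 1, -3)
  u_2 = (-17/10, -1/10, -19/10, -23/10)
  u_3 = (-109/59, -114/59, 135/59, -26/59)

Orthogonality check:
  u_2 · u_1 = 0 (should be 0)
  u_3 · u_1 = 0 (should be 0)
  u_3 · u_2 = 0 (should be 0)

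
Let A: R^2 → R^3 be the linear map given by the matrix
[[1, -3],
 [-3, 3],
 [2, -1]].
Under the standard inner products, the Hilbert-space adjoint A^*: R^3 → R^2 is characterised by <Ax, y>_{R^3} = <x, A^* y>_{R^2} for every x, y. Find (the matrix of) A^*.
A^* = A^T =
[[1, -3, 2],
 [-3, 3, -1]]

For real matrices with standard dot products, the defining identity <Ax, y> = <x, A^* y> gives (Ax)^T y = x^T (A^*) y, i.e. x^T A^T y = x^T (A^*) y. Since this holds for all x, y, we must have A^* = A^T. Therefore
A^* =
[[1, -3, 2],
 [-3, 3, -1]].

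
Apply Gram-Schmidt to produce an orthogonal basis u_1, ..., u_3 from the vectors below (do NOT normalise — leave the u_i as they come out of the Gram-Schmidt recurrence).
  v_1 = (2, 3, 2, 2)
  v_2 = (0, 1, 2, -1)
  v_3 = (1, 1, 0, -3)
Orthogonal basis:
  u_1 = (2, 3, 2, 2)
  u_2 = (-10/21, 2/7, 32/21, -31/21)
  u_3 = (153/101, 90/101, -126/101, -162/101)

Apply the Gram-Schmidt recurrence
  u_1 = v_1
  u_i = v_i − Σ_{j<i} ((v_i · u_j) / (u_j · u_j)) · u_j.

Step by step this gives:
  u_1 = (2, 3, 2, 2)
  u_2 = (-10/21, 2/7, 32/21, -31/21)
  u_3 = (153/101, 90/101, -126/101, -162/101)

Orthogonality check:
  u_2 · u_1 = 0 (should be 0)
  u_3 · u_1 = 0 (should be 0)
  u_3 · u_2 = 0 (should be 0)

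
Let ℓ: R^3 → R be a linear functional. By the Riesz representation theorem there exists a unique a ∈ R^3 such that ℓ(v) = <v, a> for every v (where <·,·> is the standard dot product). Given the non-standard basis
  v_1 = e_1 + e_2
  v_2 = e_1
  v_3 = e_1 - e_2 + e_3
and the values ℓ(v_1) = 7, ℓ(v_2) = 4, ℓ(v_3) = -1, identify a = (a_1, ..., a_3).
a = (4, 3, -2)

Write a = (a_1, ..., a_3) in the standard basis. For each basis vector v_i, ℓ(v_i) = <v_i, a> is a linear equation in the a_j's. Collect the n equations into a matrix system V a = ℓ, where row i of V is v_i (expressed in the standard basis). Since V is invertible (lower-triangular with 1s on the diagonal, up to permutation), solve by back-substitution:
  V =
[[1, 1, 0],
 [1, 0, 0],
 [1, -1, 1]]
  V a = (7, 4, -1)
Solving gives a = (4, 3, -2).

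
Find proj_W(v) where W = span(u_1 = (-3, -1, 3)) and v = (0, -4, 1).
proj_W(v) = (-21/19, -7/19, 21/19)

Set up U = [u_1 | ... | u_1] ∈ R^(3×1). The projector onto W = col(U) is P = U (U^T U)^(-1) U^T.
Compute U^T U =
  [19],
and U^T v = (7).
Solve U^T U · c = U^T v for the coefficients: c = (7/19). The projection is proj_W(v) = U c.
Check: (v - proj_W(v)) · u_1 = 0  (should be 0).
Result: proj_W(v) = (-21/19, -7/19, 21/19).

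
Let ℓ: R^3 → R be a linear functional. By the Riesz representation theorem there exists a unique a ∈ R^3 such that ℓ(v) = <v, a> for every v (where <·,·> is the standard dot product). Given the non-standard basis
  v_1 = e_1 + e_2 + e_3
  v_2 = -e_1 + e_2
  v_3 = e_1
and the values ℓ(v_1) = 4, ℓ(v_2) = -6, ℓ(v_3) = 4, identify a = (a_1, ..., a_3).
a = (4, -2, 2)

Write a = (a_1, ..., a_3) in the standard basis. For each basis vector v_i, ℓ(v_i) = <v_i, a> is a linear equation in the a_j's. Collect the n equations into a matrix system V a = ℓ, where row i of V is v_i (expressed in the standard basis). Since V is invertible (lower-triangular with 1s on the diagonal, up to permutation), solve by back-substitution:
  V =
[[1, 1, 1],
 [-1, 1, 0],
 [1, 0, 0]]
  V a = (4, -6, 4)
Solving gives a = (4, -2, 2).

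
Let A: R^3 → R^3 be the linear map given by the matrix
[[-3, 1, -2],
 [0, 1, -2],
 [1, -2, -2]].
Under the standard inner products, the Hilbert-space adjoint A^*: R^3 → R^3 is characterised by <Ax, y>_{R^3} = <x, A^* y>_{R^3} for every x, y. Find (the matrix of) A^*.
A^* = A^T =
[[-3, 0, 1],
 [1, 1, -2],
 [-2, -2, -2]]

For real matrices with standard dot products, the defining identity <Ax, y> = <x, A^* y> gives (Ax)^T y = x^T (A^*) y, i.e. x^T A^T y = x^T (A^*) y. Since this holds for all x, y, we must have A^* = A^T. Therefore
A^* =
[[-3, 0, 1],
 [1, 1, -2],
 [-2, -2, -2]].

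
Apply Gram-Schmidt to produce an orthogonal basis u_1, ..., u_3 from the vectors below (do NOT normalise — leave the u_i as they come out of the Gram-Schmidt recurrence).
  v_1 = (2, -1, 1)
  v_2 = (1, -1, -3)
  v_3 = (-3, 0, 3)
Orthogonal basis:
  u_1 = (2, -1, 1)
  u_2 = (1, -1, -3)
  u_3 = (-10/11, -35/22, 5/22)

Apply the Gram-Schmidt recurrence
  u_1 = v_1
  u_i = v_i − Σ_{j<i} ((v_i · u_j) / (u_j · u_j)) · u_j.

Step by step this gives:
  u_1 = (2, -1, 1)
  u_2 = (1, -1, -3)
  u_3 = (-10/11, -35/22, 5/22)

Orthogonality check:
  u_2 · u_1 = 0 (should be 0)
  u_3 · u_1 = 0 (should be 0)
  u_3 · u_2 = 0 (should be 0)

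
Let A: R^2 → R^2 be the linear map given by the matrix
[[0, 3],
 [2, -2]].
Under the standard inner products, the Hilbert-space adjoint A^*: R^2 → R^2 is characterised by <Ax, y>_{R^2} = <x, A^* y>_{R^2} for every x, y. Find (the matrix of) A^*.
A^* = A^T =
[[0, 2],
 [3, -2]]

For real matrices with standard dot products, the defining identity <Ax, y> = <x, A^* y> gives (Ax)^T y = x^T (A^*) y, i.e. x^T A^T y = x^T (A^*) y. Since this holds for all x, y, we must have A^* = A^T. Therefore
A^* =
[[0, 2],
 [3, -2]].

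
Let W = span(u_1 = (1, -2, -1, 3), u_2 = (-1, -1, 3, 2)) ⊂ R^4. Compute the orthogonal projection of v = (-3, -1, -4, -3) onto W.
proj_W(v) = (8/11, 254/209, -524/209, -474/209)

Set up U = [u_1 | ... | u_2] ∈ R^(4×2). The projector onto W = col(U) is P = U (U^T U)^(-1) U^T.
Compute U^T U =
  [15, 4]
  [4, 15],
and U^T v = (-6, -14).
Solve U^T U · c = U^T v for the coefficients: c = (-34/209, -186/209). The projection is proj_W(v) = U c.
Check: (v - proj_W(v)) · u_1 = 0  (should be 0).
Check: (v - proj_W(v)) · u_2 = 0  (should be 0).
Result: proj_W(v) = (8/11, 254/209, -524/209, -474/209).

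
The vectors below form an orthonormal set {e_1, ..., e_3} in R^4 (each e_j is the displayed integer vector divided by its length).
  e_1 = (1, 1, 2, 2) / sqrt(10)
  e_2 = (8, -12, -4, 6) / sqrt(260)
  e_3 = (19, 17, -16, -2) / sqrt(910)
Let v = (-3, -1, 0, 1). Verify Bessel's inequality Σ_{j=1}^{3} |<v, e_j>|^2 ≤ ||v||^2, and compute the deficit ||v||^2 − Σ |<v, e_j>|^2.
Σ |<v, e_j>|^2 = 241/35; ||v||^2 = 11; deficit = 144/35

Write each e_j = u_j / sqrt(<u_j, u_j>) where u_j is the displayed integer vector. Then <v, e_j> = <v, u_j> / sqrt(<u_j, u_j>), so |<v, e_j>|^2 = <v, u_j>^2 / <u_j, u_j>.
Coefficients: <v, e_1> = -2/sqrt(10), <v, e_2> = -6/sqrt(260), <v, e_3> = -76/sqrt(910).
Square and sum: Σ |<v, e_j>|^2 = 241/35.
Compute ||v||^2 = v·v = 11.
Deficit = 11 − 241/35 = 144/35 ≥ 0, confirming Bessel's inequality. (The deficit equals ||v − Σ <v,e_j> e_j||^2, the squared distance from v to span{e_j}.)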